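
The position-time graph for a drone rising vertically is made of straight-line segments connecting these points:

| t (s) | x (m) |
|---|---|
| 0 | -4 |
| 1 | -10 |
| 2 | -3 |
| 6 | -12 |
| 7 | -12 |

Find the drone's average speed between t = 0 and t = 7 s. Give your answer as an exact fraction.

22/7 m/s

Average speed = (total path length)/(elapsed time); on a piecewise-linear x-t graph the path length is Σ|Δx|.
0–1 s: |Δx| = |-10 − -4| = 6 m
1–2 s: |Δx| = |-3 − -10| = 7 m
2–6 s: |Δx| = |-12 − -3| = 9 m
6–7 s: |Δx| = |-12 − -12| = 0 m
Total path = 22 m; average speed = 22/7 = 22/7 m/s.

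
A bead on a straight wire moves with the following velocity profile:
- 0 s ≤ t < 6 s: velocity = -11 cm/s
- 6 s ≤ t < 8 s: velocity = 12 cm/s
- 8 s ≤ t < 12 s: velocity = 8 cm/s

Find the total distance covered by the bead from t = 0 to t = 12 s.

Distance (not displacement) is the total path length: add the absolute areas under v-t.
0–6 s: |-11| × 6 = 66 cm
6–8 s: |12| × 2 = 24 cm
8–12 s: |8| × 4 = 32 cm
Total distance = 122 cm

122 cm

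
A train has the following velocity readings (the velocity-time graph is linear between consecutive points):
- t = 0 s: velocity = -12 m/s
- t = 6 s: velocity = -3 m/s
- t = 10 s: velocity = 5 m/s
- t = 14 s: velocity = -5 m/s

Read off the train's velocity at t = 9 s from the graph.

3 m/s

On 6–10 s the graph is linear from -3 to 5 m/s: v(9) = -3 + (5 − -3)·(9 − 6)/(10 − 6) = 3 m/s.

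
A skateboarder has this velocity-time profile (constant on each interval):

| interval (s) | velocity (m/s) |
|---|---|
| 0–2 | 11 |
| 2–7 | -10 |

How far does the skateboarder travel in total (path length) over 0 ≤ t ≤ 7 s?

72 m

Distance (not displacement) is the total path length: add the absolute areas under v-t.
0–2 s: |11| × 2 = 22 m
2–7 s: |-10| × 5 = 50 m
Total distance = 72 m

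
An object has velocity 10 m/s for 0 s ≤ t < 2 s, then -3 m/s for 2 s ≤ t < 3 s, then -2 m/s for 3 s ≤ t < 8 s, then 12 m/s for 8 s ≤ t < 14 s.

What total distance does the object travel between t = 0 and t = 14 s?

105 m

Distance (not displacement) is the total path length: add the absolute areas under v-t.
0–2 s: |10| × 2 = 20 m
2–3 s: |-3| × 1 = 3 m
3–8 s: |-2| × 5 = 10 m
8–14 s: |12| × 6 = 72 m
Total distance = 105 m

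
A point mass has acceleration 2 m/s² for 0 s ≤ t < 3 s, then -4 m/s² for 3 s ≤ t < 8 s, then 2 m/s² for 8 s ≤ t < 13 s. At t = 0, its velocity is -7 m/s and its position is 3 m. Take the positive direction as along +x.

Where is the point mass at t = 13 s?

-144 m

On each constant-a segment, Δv = aΔt and Δx = v₀Δt + ½aΔt²; chain segment to segment.
0–3 s: v starts -7 m/s; Δx = -7·3 + ½·2·3² = -12 m; v ends -1 m/s.
3–8 s: v starts -1 m/s; Δx = -1·5 + ½·-4·5² = -55 m; v ends -21 m/s.
8–13 s: v starts -21 m/s; Δx = -21·5 + ½·2·5² = -80 m; v ends -11 m/s.
x(13) = 3 + Σ Δx = -144 m.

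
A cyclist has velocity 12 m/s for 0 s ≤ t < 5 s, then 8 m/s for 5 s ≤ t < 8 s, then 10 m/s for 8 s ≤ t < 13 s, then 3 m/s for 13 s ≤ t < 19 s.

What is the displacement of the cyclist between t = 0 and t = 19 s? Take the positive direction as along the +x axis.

Net displacement equals the area under the velocity-time graph (areas below the axis count negative).
0–5 s: 12 × 5 = 60 m
5–8 s: 8 × 3 = 24 m
8–13 s: 10 × 5 = 50 m
13–19 s: 3 × 6 = 18 m
Net displacement = 152 m

152 m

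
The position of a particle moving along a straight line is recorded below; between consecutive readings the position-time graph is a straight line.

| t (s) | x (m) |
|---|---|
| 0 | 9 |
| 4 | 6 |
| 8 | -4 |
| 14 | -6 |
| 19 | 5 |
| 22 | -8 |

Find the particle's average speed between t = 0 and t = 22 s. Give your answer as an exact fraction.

Average speed = (total path length)/(elapsed time); on a piecewise-linear x-t graph the path length is Σ|Δx|.
0–4 s: |Δx| = |6 − 9| = 3 m
4–8 s: |Δx| = |-4 − 6| = 10 m
8–14 s: |Δx| = |-6 − -4| = 2 m
14–19 s: |Δx| = |5 − -6| = 11 m
19–22 s: |Δx| = |-8 − 5| = 13 m
Total path = 39 m; average speed = 39/22 = 39/22 m/s.

39/22 m/s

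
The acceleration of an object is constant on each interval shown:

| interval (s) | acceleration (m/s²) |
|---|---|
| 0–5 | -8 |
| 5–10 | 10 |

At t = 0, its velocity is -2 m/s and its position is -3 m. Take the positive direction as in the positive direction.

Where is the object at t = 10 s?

On each constant-a segment, Δv = aΔt and Δx = v₀Δt + ½aΔt²; chain segment to segment.
0–5 s: v starts -2 m/s; Δx = -2·5 + ½·-8·5² = -110 m; v ends -42 m/s.
5–10 s: v starts -42 m/s; Δx = -42·5 + ½·10·5² = -85 m; v ends 8 m/s.
x(10) = -3 + Σ Δx = -198 m.

-198 m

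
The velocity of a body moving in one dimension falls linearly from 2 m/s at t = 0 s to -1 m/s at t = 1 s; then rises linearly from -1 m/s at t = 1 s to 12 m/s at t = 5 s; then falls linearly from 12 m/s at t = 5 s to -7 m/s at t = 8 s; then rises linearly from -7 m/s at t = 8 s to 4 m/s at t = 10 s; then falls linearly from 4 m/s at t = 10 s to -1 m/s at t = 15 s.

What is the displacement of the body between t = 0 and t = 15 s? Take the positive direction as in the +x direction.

34.5 m

Net displacement equals the area under the velocity-time graph (areas below the axis count negative).
0–1 s: ½(2 + -1)(1) = 0.5 m
1–5 s: ½(-1 + 12)(4) = 22 m
5–8 s: ½(12 + -7)(3) = 7.5 m
8–10 s: ½(-7 + 4)(2) = -3 m
10–15 s: ½(4 + -1)(5) = 7.5 m
Net displacement = 34.5 m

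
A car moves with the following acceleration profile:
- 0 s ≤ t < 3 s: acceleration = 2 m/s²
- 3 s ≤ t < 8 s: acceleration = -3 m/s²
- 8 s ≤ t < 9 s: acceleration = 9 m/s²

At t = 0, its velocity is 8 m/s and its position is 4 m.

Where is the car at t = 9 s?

73 m

On each constant-a segment, Δv = aΔt and Δx = v₀Δt + ½aΔt²; chain segment to segment.
0–3 s: v starts 8 m/s; Δx = 8·3 + ½·2·3² = 33 m; v ends 14 m/s.
3–8 s: v starts 14 m/s; Δx = 14·5 + ½·-3·5² = 32.5 m; v ends -1 m/s.
8–9 s: v starts -1 m/s; Δx = -1·1 + ½·9·1² = 3.5 m; v ends 8 m/s.
x(9) = 4 + Σ Δx = 73 m.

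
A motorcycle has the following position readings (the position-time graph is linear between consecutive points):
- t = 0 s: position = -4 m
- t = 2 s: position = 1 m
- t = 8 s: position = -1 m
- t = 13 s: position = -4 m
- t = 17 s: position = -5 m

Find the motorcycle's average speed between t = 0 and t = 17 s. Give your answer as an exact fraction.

11/17 m/s

Average speed = (total path length)/(elapsed time); on a piecewise-linear x-t graph the path length is Σ|Δx|.
0–2 s: |Δx| = |1 − -4| = 5 m
2–8 s: |Δx| = |-1 − 1| = 2 m
8–13 s: |Δx| = |-4 − -1| = 3 m
13–17 s: |Δx| = |-5 − -4| = 1 m
Total path = 11 m; average speed = 11/17 = 11/17 m/s.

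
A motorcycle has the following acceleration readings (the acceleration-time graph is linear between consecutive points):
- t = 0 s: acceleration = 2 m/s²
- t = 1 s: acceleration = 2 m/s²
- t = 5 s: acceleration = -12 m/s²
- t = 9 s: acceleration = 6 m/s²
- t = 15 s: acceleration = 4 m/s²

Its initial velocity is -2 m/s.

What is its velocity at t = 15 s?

-2 m/s

Δv equals the area under the a-t graph; then v = v₀ + Δv.
0–1 s: 2 × 1 = 2 m/s
1–5 s: ½(2 + -12)(4) = -20 m/s
5–9 s: ½(-12 + 6)(4) = -12 m/s
9–15 s: ½(6 + 4)(6) = 30 m/s
Δv = 0 m/s, so v(15) = -2 + (0) = -2 m/s.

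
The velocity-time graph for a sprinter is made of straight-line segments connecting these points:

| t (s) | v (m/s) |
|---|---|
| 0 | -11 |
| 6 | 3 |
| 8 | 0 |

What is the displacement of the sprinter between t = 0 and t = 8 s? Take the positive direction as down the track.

Net displacement equals the area under the velocity-time graph (areas below the axis count negative).
0–6 s: ½(-11 + 3)(6) = -24 m
6–8 s: ½(3 + 0)(2) = 3 m
Net displacement = -21 m

-21 m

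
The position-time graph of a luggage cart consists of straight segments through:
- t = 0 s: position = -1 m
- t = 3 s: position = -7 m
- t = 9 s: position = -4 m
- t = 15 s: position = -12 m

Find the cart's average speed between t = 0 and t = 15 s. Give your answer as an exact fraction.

Average speed = (total path length)/(elapsed time); on a piecewise-linear x-t graph the path length is Σ|Δx|.
0–3 s: |Δx| = |-7 − -1| = 6 m
3–9 s: |Δx| = |-4 − -7| = 3 m
9–15 s: |Δx| = |-12 − -4| = 8 m
Total path = 17 m; average speed = 17/15 = 17/15 m/s.

17/15 m/s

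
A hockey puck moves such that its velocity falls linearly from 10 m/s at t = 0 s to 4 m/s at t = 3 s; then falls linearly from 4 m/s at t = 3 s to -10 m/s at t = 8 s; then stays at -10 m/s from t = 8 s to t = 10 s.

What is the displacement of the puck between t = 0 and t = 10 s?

-14 m

Displacement is the signed area under the v-t curve.
0–3 s: ½(10 + 4)(3) = 21 m
3–8 s: ½(4 + -10)(5) = -15 m
8–10 s: -10 × 2 = -20 m
Net displacement = -14 m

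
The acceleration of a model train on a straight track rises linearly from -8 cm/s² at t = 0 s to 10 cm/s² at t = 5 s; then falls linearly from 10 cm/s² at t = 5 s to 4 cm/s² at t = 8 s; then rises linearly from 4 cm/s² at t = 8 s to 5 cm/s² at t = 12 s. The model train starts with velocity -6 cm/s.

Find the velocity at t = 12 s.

38 cm/s

Δv equals the area under the a-t graph; then v = v₀ + Δv.
0–5 s: ½(-8 + 10)(5) = 5 cm/s
5–8 s: ½(10 + 4)(3) = 21 cm/s
8–12 s: ½(4 + 5)(4) = 18 cm/s
Δv = 44 cm/s, so v(12) = -6 + (44) = 38 cm/s.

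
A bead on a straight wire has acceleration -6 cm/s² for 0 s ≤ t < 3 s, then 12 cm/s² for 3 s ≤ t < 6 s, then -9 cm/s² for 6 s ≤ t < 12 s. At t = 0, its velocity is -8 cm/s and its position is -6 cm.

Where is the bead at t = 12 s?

On each constant-a segment, Δv = aΔt and Δx = v₀Δt + ½aΔt²; chain segment to segment.
0–3 s: v starts -8 cm/s; Δx = -8·3 + ½·-6·3² = -51 cm; v ends -26 cm/s.
3–6 s: v starts -26 cm/s; Δx = -26·3 + ½·12·3² = -24 cm; v ends 10 cm/s.
6–12 s: v starts 10 cm/s; Δx = 10·6 + ½·-9·6² = -102 cm; v ends -44 cm/s.
x(12) = -6 + Σ Δx = -183 cm.

-183 cm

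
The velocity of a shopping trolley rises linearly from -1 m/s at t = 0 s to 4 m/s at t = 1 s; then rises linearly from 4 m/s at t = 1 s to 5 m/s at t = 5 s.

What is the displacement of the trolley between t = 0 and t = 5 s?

Net displacement equals the area under the velocity-time graph (areas below the axis count negative).
0–1 s: ½(-1 + 4)(1) = 1.5 m
1–5 s: ½(4 + 5)(4) = 18 m
Net displacement = 19.5 m

19.5 m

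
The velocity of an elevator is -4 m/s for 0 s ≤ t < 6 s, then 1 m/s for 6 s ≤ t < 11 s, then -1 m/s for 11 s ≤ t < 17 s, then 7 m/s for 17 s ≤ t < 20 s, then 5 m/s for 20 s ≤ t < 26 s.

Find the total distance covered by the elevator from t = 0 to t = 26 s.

86 m

Total distance travelled is ∫|v| dt — sum the magnitudes of each area piece.
0–6 s: |-4| × 6 = 24 m
6–11 s: |1| × 5 = 5 m
11–17 s: |-1| × 6 = 6 m
17–20 s: |7| × 3 = 21 m
20–26 s: |5| × 6 = 30 m
Total distance = 86 m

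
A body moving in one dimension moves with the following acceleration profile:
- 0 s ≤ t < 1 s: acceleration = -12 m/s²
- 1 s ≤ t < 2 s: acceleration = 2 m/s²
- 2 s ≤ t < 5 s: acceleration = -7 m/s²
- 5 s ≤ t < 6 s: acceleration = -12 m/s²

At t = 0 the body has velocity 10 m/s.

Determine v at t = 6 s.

Δv equals the area under the a-t graph; then v = v₀ + Δv.
0–1 s: -12 × 1 = -12 m/s
1–2 s: 2 × 1 = 2 m/s
2–5 s: -7 × 3 = -21 m/s
5–6 s: -12 × 1 = -12 m/s
Δv = -43 m/s, so v(6) = 10 + (-43) = -33 m/s.

-33 m/s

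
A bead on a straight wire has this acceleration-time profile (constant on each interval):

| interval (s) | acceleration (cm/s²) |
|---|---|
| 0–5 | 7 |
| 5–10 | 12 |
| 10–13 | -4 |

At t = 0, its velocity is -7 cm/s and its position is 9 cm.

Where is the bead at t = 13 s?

On each constant-a segment, Δv = aΔt and Δx = v₀Δt + ½aΔt²; chain segment to segment.
0–5 s: v starts -7 cm/s; Δx = -7·5 + ½·7·5² = 52.5 cm; v ends 28 cm/s.
5–10 s: v starts 28 cm/s; Δx = 28·5 + ½·12·5² = 290 cm; v ends 88 cm/s.
10–13 s: v starts 88 cm/s; Δx = 88·3 + ½·-4·3² = 246 cm; v ends 76 cm/s.
x(13) = 9 + Σ Δx = 597.5 cm.

597.5 cm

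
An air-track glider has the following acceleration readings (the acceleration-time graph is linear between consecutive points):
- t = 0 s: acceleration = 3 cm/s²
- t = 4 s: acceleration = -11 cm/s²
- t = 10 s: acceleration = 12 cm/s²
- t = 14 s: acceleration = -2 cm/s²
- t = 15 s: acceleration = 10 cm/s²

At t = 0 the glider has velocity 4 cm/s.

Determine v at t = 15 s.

Δv equals the area under the a-t graph; then v = v₀ + Δv.
0–4 s: ½(3 + -11)(4) = -16 cm/s
4–10 s: ½(-11 + 12)(6) = 3 cm/s
10–14 s: ½(12 + -2)(4) = 20 cm/s
14–15 s: ½(-2 + 10)(1) = 4 cm/s
Δv = 11 cm/s, so v(15) = 4 + (11) = 15 cm/s.

15 cm/s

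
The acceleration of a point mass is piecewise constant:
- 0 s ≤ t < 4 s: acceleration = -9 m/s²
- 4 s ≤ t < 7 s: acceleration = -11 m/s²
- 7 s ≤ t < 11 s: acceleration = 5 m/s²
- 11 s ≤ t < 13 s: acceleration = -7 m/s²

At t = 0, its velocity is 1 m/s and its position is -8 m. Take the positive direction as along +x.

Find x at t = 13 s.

-572.5 m

On each constant-a segment, Δv = aΔt and Δx = v₀Δt + ½aΔt²; chain segment to segment.
0–4 s: v starts 1 m/s; Δx = 1·4 + ½·-9·4² = -68 m; v ends -35 m/s.
4–7 s: v starts -35 m/s; Δx = -35·3 + ½·-11·3² = -154.5 m; v ends -68 m/s.
7–11 s: v starts -68 m/s; Δx = -68·4 + ½·5·4² = -232 m; v ends -48 m/s.
11–13 s: v starts -48 m/s; Δx = -48·2 + ½·-7·2² = -110 m; v ends -62 m/s.
x(13) = -8 + Σ Δx = -572.5 m.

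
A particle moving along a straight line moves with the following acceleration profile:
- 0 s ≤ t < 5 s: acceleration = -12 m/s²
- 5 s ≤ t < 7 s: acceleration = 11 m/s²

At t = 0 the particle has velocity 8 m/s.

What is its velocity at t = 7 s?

Δv equals the area under the a-t graph; then v = v₀ + Δv.
0–5 s: -12 × 5 = -60 m/s
5–7 s: 11 × 2 = 22 m/s
Δv = -38 m/s, so v(7) = 8 + (-38) = -30 m/s.

-30 m/s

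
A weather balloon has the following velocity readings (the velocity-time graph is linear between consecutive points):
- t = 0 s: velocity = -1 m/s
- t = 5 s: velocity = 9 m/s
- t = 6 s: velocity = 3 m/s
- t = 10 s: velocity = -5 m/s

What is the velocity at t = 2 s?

On 0–5 s the graph is linear from -1 to 9 m/s: v(2) = -1 + (9 − -1)·(2 − 0)/(5 − 0) = 3 m/s.

3 m/s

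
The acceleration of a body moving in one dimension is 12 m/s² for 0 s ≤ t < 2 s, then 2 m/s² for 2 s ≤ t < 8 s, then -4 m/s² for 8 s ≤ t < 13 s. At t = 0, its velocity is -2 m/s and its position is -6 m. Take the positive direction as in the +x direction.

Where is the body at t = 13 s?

302 m

On each constant-a segment, Δv = aΔt and Δx = v₀Δt + ½aΔt²; chain segment to segment.
0–2 s: v starts -2 m/s; Δx = -2·2 + ½·12·2² = 20 m; v ends 22 m/s.
2–8 s: v starts 22 m/s; Δx = 22·6 + ½·2·6² = 168 m; v ends 34 m/s.
8–13 s: v starts 34 m/s; Δx = 34·5 + ½·-4·5² = 120 m; v ends 14 m/s.
x(13) = -6 + Σ Δx = 302 m.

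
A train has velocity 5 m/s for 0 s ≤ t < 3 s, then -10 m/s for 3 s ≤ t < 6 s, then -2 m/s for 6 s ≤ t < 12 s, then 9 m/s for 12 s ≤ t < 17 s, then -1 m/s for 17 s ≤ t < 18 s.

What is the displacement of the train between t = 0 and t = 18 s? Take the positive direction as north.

17 m

Net displacement equals the area under the velocity-time graph (areas below the axis count negative).
0–3 s: 5 × 3 = 15 m
3–6 s: -10 × 3 = -30 m
6–12 s: -2 × 6 = -12 m
12–17 s: 9 × 5 = 45 m
17–18 s: -1 × 1 = -1 m
Net displacement = 17 m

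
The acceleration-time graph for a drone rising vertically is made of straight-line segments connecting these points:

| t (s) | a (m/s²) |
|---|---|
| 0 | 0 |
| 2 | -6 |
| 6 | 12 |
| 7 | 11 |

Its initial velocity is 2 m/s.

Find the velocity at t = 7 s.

19.5 m/s

Δv equals the area under the a-t graph; then v = v₀ + Δv.
0–2 s: ½(0 + -6)(2) = -6 m/s
2–6 s: ½(-6 + 12)(4) = 12 m/s
6–7 s: ½(12 + 11)(1) = 11.5 m/s
Δv = 17.5 m/s, so v(7) = 2 + (17.5) = 19.5 m/s.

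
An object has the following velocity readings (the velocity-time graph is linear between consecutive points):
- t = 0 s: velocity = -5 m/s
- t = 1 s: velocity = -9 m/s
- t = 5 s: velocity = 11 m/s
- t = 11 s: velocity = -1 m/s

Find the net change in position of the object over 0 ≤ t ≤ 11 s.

27 m

Net displacement equals the area under the velocity-time graph (areas below the axis count negative).
0–1 s: ½(-5 + -9)(1) = -7 m
1–5 s: ½(-9 + 11)(4) = 4 m
5–11 s: ½(11 + -1)(6) = 30 m
Net displacement = 27 m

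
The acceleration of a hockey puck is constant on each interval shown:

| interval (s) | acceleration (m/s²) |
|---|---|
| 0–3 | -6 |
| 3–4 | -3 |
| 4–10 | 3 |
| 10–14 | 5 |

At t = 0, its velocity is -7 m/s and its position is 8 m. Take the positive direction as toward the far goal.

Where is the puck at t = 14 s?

-180.5 m

On each constant-a segment, Δv = aΔt and Δx = v₀Δt + ½aΔt²; chain segment to segment.
0–3 s: v starts -7 m/s; Δx = -7·3 + ½·-6·3² = -48 m; v ends -25 m/s.
3–4 s: v starts -25 m/s; Δx = -25·1 + ½·-3·1² = -26.5 m; v ends -28 m/s.
4–10 s: v starts -28 m/s; Δx = -28·6 + ½·3·6² = -114 m; v ends -10 m/s.
10–14 s: v starts -10 m/s; Δx = -10·4 + ½·5·4² = 0 m; v ends 10 m/s.
x(14) = 8 + Σ Δx = -180.5 m.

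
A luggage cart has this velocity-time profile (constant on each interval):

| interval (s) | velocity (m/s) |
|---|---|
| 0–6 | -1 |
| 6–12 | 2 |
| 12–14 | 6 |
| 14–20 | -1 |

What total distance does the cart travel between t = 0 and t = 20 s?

Total distance travelled is ∫|v| dt — sum the magnitudes of each area piece.
0–6 s: |-1| × 6 = 6 m
6–12 s: |2| × 6 = 12 m
12–14 s: |6| × 2 = 12 m
14–20 s: |-1| × 6 = 6 m
Total distance = 36 m

36 m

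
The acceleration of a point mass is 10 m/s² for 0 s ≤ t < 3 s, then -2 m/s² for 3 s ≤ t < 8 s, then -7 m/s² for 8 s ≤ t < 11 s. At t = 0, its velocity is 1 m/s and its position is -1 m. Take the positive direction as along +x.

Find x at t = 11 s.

On each constant-a segment, Δv = aΔt and Δx = v₀Δt + ½aΔt²; chain segment to segment.
0–3 s: v starts 1 m/s; Δx = 1·3 + ½·10·3² = 48 m; v ends 31 m/s.
3–8 s: v starts 31 m/s; Δx = 31·5 + ½·-2·5² = 130 m; v ends 21 m/s.
8–11 s: v starts 21 m/s; Δx = 21·3 + ½·-7·3² = 31.5 m; v ends 0 m/s.
x(11) = -1 + Σ Δx = 208.5 m.

208.5 m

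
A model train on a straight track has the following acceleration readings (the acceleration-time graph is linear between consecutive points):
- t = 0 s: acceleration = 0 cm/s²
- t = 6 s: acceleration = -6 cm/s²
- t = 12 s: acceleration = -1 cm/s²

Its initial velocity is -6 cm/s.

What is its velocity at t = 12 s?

Δv equals the area under the a-t graph; then v = v₀ + Δv.
0–6 s: ½(0 + -6)(6) = -18 cm/s
6–12 s: ½(-6 + -1)(6) = -21 cm/s
Δv = -39 cm/s, so v(12) = -6 + (-39) = -45 cm/s.

-45 cm/s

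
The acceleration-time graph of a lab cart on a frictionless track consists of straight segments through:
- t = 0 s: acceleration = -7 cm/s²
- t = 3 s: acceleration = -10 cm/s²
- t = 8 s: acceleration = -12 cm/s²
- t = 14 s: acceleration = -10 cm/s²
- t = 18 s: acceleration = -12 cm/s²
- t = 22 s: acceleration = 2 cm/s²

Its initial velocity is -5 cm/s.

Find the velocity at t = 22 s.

-215.5 cm/s

Δv equals the area under the a-t graph; then v = v₀ + Δv.
0–3 s: ½(-7 + -10)(3) = -25.5 cm/s
3–8 s: ½(-10 + -12)(5) = -55 cm/s
8–14 s: ½(-12 + -10)(6) = -66 cm/s
14–18 s: ½(-10 + -12)(4) = -44 cm/s
18–22 s: ½(-12 + 2)(4) = -20 cm/s
Δv = -210.5 cm/s, so v(22) = -5 + (-210.5) = -215.5 cm/s.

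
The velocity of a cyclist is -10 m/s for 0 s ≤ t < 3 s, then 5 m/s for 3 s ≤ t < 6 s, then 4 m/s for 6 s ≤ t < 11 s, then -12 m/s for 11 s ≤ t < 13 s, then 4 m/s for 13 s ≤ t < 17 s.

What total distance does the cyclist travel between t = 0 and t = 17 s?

Total distance travelled is ∫|v| dt — sum the magnitudes of each area piece.
0–3 s: |-10| × 3 = 30 m
3–6 s: |5| × 3 = 15 m
6–11 s: |4| × 5 = 20 m
11–13 s: |-12| × 2 = 24 m
13–17 s: |4| × 4 = 16 m
Total distance = 105 m

105 m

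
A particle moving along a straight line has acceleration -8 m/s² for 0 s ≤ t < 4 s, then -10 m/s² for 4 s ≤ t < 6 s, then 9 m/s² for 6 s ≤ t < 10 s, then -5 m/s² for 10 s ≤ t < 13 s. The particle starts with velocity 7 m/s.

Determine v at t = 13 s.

Δv equals the area under the a-t graph; then v = v₀ + Δv.
0–4 s: -8 × 4 = -32 m/s
4–6 s: -10 × 2 = -20 m/s
6–10 s: 9 × 4 = 36 m/s
10–13 s: -5 × 3 = -15 m/s
Δv = -31 m/s, so v(13) = 7 + (-31) = -24 m/s.

-24 m/s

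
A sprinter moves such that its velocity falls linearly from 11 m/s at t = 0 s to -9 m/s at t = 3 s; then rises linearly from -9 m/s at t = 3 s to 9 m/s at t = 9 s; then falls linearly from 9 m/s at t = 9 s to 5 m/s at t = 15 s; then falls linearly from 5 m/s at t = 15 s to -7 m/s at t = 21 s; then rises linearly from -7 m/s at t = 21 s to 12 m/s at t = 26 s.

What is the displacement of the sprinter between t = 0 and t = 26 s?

Net displacement equals the area under the velocity-time graph (areas below the axis count negative).
0–3 s: ½(11 + -9)(3) = 3 m
3–9 s: ½(-9 + 9)(6) = 0 m
9–15 s: ½(9 + 5)(6) = 42 m
15–21 s: ½(5 + -7)(6) = -6 m
21–26 s: ½(-7 + 12)(5) = 12.5 m
Net displacement = 51.5 m

51.5 m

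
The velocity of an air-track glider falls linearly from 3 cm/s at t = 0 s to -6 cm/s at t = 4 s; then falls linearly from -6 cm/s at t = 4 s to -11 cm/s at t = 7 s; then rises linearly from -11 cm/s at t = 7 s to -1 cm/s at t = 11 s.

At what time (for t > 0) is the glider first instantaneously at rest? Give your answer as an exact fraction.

v changes sign on 0–4 s (from 3 to -6); the graph is linear there, so v = 0 at t = 0 + (-3)·(4 − 0)/(-6 − 3) = 4/3 s.

t = 4/3 s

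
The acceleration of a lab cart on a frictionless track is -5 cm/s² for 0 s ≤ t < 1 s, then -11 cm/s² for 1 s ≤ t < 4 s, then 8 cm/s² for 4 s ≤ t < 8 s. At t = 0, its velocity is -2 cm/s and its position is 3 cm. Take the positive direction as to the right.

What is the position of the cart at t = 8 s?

-168 cm

On each constant-a segment, Δv = aΔt and Δx = v₀Δt + ½aΔt²; chain segment to segment.
0–1 s: v starts -2 cm/s; Δx = -2·1 + ½·-5·1² = -4.5 cm; v ends -7 cm/s.
1–4 s: v starts -7 cm/s; Δx = -7·3 + ½·-11·3² = -70.5 cm; v ends -40 cm/s.
4–8 s: v starts -40 cm/s; Δx = -40·4 + ½·8·4² = -96 cm; v ends -8 cm/s.
x(8) = 3 + Σ Δx = -168 cm.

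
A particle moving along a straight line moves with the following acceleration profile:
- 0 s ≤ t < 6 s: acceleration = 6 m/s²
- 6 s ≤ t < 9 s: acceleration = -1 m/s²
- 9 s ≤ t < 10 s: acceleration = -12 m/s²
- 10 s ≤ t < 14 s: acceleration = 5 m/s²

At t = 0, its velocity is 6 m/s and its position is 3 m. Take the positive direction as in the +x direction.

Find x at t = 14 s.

449.5 m

On each constant-a segment, Δv = aΔt and Δx = v₀Δt + ½aΔt²; chain segment to segment.
0–6 s: v starts 6 m/s; Δx = 6·6 + ½·6·6² = 144 m; v ends 42 m/s.
6–9 s: v starts 42 m/s; Δx = 42·3 + ½·-1·3² = 121.5 m; v ends 39 m/s.
9–10 s: v starts 39 m/s; Δx = 39·1 + ½·-12·1² = 33 m; v ends 27 m/s.
10–14 s: v starts 27 m/s; Δx = 27·4 + ½·5·4² = 148 m; v ends 47 m/s.
x(14) = 3 + Σ Δx = 449.5 m.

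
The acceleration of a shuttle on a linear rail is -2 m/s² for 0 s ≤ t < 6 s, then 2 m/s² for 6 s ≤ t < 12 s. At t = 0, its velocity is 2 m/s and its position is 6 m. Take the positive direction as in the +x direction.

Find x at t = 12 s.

On each constant-a segment, Δv = aΔt and Δx = v₀Δt + ½aΔt²; chain segment to segment.
0–6 s: v starts 2 m/s; Δx = 2·6 + ½·-2·6² = -24 m; v ends -10 m/s.
6–12 s: v starts -10 m/s; Δx = -10·6 + ½·2·6² = -24 m; v ends 2 m/s.
x(12) = 6 + Σ Δx = -42 m.

-42 m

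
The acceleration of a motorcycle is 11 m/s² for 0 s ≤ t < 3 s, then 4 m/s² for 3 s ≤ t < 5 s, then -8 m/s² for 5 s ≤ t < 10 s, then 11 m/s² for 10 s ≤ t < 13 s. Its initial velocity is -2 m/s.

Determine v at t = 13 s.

Δv equals the area under the a-t graph; then v = v₀ + Δv.
0–3 s: 11 × 3 = 33 m/s
3–5 s: 4 × 2 = 8 m/s
5–10 s: -8 × 5 = -40 m/s
10–13 s: 11 × 3 = 33 m/s
Δv = 34 m/s, so v(13) = -2 + (34) = 32 m/s.

32 m/s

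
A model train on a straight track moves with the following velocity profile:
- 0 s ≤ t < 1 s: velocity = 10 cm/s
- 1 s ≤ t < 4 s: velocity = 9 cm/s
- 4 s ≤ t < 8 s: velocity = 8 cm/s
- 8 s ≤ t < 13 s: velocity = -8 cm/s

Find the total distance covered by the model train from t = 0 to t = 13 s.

Distance (not displacement) is the total path length: add the absolute areas under v-t.
0–1 s: |10| × 1 = 10 cm
1–4 s: |9| × 3 = 27 cm
4–8 s: |8| × 4 = 32 cm
8–13 s: |-8| × 5 = 40 cm
Total distance = 109 cm

109 cm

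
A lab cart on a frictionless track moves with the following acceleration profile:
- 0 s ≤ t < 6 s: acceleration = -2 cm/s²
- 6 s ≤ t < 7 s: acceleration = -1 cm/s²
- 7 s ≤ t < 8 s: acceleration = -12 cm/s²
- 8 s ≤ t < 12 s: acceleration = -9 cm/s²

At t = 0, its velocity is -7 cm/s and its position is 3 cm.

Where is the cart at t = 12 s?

On each constant-a segment, Δv = aΔt and Δx = v₀Δt + ½aΔt²; chain segment to segment.
0–6 s: v starts -7 cm/s; Δx = -7·6 + ½·-2·6² = -78 cm; v ends -19 cm/s.
6–7 s: v starts -19 cm/s; Δx = -19·1 + ½·-1·1² = -19.5 cm; v ends -20 cm/s.
7–8 s: v starts -20 cm/s; Δx = -20·1 + ½·-12·1² = -26 cm; v ends -32 cm/s.
8–12 s: v starts -32 cm/s; Δx = -32·4 + ½·-9·4² = -200 cm; v ends -68 cm/s.
x(12) = 3 + Σ Δx = -320.5 cm.

-320.5 cm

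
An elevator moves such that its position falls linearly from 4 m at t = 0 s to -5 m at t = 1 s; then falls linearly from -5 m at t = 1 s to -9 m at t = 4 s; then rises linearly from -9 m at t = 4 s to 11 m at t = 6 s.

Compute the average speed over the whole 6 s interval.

5.5 m/s

Average speed = (total path length)/(elapsed time); on a piecewise-linear x-t graph the path length is Σ|Δx|.
0–1 s: |Δx| = |-5 − 4| = 9 m
1–4 s: |Δx| = |-9 − -5| = 4 m
4–6 s: |Δx| = |11 − -9| = 20 m
Total path = 33 m; average speed = 33/6 = 5.5 m/s.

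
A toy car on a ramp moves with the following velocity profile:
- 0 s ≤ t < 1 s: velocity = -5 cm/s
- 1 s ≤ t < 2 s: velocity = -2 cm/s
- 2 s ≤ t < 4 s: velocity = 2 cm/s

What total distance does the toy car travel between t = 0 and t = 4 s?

11 cm

Total distance travelled is ∫|v| dt — sum the magnitudes of each area piece.
0–1 s: |-5| × 1 = 5 cm
1–2 s: |-2| × 1 = 2 cm
2–4 s: |2| × 2 = 4 cm
Total distance = 11 cm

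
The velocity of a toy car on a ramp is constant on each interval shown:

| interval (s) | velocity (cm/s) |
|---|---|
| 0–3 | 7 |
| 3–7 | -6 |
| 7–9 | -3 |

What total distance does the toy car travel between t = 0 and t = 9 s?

Total distance travelled is ∫|v| dt — sum the magnitudes of each area piece.
0–3 s: |7| × 3 = 21 cm
3–7 s: |-6| × 4 = 24 cm
7–9 s: |-3| × 2 = 6 cm
Total distance = 51 cm

51 cm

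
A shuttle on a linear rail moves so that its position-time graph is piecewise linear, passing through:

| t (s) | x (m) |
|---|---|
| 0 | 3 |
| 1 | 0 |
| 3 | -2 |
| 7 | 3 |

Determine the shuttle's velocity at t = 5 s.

Velocity is the slope of the x-t graph on 3–7 s: (3 − -2)/(7 − 3) = 1.25 m/s.

1.25 m/s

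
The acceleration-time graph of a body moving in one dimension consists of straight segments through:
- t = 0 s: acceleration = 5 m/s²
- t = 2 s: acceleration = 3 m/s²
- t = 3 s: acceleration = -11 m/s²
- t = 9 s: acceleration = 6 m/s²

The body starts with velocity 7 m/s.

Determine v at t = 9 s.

-4 m/s

Δv equals the area under the a-t graph; then v = v₀ + Δv.
0–2 s: ½(5 + 3)(2) = 8 m/s
2–3 s: ½(3 + -11)(1) = -4 m/s
3–9 s: ½(-11 + 6)(6) = -15 m/s
Δv = -11 m/s, so v(9) = 7 + (-11) = -4 m/s.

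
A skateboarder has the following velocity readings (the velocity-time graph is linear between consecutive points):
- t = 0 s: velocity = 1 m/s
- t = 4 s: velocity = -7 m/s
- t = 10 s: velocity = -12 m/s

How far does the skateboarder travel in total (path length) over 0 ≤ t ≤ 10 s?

69.5 m

Distance (not displacement) is the total path length: add the absolute areas under v-t.
0–4 s: v = 0 at t = 0.5 s; triangle areas 0.25 + 12.25 = 12.5 m
4–10 s: |½(-7 + -12)(6)| = 57 m
Total distance = 69.5 m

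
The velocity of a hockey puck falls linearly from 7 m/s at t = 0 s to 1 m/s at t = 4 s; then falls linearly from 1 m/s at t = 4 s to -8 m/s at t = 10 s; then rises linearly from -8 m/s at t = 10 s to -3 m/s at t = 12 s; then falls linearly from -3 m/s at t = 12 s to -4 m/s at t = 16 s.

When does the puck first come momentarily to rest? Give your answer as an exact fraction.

v changes sign on 4–10 s (from 1 to -8); the graph is linear there, so v = 0 at t = 4 + (-1)·(10 − 4)/(-8 − 1) = 14/3 s.

t = 14/3 s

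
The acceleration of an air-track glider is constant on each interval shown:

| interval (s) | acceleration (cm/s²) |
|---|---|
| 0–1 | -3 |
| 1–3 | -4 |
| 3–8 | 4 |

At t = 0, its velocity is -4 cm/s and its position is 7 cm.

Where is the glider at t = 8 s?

-45.5 cm

On each constant-a segment, Δv = aΔt and Δx = v₀Δt + ½aΔt²; chain segment to segment.
0–1 s: v starts -4 cm/s; Δx = -4·1 + ½·-3·1² = -5.5 cm; v ends -7 cm/s.
1–3 s: v starts -7 cm/s; Δx = -7·2 + ½·-4·2² = -22 cm; v ends -15 cm/s.
3–8 s: v starts -15 cm/s; Δx = -15·5 + ½·4·5² = -25 cm; v ends 5 cm/s.
x(8) = 7 + Σ Δx = -45.5 cm.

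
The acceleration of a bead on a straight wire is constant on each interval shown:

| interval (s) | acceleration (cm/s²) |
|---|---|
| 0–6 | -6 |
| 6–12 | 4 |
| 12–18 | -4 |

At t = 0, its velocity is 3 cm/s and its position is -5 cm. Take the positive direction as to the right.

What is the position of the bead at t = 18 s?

-347 cm

On each constant-a segment, Δv = aΔt and Δx = v₀Δt + ½aΔt²; chain segment to segment.
0–6 s: v starts 3 cm/s; Δx = 3·6 + ½·-6·6² = -90 cm; v ends -33 cm/s.
6–12 s: v starts -33 cm/s; Δx = -33·6 + ½·4·6² = -126 cm; v ends -9 cm/s.
12–18 s: v starts -9 cm/s; Δx = -9·6 + ½·-4·6² = -126 cm; v ends -33 cm/s.
x(18) = -5 + Σ Δx = -347 cm.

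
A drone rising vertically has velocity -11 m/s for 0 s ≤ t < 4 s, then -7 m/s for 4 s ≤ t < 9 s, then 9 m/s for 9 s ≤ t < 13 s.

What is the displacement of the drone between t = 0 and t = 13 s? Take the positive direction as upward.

Net displacement equals the area under the velocity-time graph (areas below the axis count negative).
0–4 s: -11 × 4 = -44 m
4–9 s: -7 × 5 = -35 m
9–13 s: 9 × 4 = 36 m
Net displacement = -43 m

-43 m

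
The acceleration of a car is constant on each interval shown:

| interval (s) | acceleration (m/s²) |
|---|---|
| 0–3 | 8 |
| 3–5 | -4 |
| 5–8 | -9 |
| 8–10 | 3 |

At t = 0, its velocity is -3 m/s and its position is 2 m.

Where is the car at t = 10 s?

On each constant-a segment, Δv = aΔt and Δx = v₀Δt + ½aΔt²; chain segment to segment.
0–3 s: v starts -3 m/s; Δx = -3·3 + ½·8·3² = 27 m; v ends 21 m/s.
3–5 s: v starts 21 m/s; Δx = 21·2 + ½·-4·2² = 34 m; v ends 13 m/s.
5–8 s: v starts 13 m/s; Δx = 13·3 + ½·-9·3² = -1.5 m; v ends -14 m/s.
8–10 s: v starts -14 m/s; Δx = -14·2 + ½·3·2² = -22 m; v ends -8 m/s.
x(10) = 2 + Σ Δx = 39.5 m.

39.5 m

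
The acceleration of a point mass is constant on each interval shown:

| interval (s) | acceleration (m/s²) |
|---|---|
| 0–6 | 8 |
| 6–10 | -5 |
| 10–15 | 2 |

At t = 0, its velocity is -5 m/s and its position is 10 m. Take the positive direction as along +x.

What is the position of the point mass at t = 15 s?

396 m

On each constant-a segment, Δv = aΔt and Δx = v₀Δt + ½aΔt²; chain segment to segment.
0–6 s: v starts -5 m/s; Δx = -5·6 + ½·8·6² = 114 m; v ends 43 m/s.
6–10 s: v starts 43 m/s; Δx = 43·4 + ½·-5·4² = 132 m; v ends 23 m/s.
10–15 s: v starts 23 m/s; Δx = 23·5 + ½·2·5² = 140 m; v ends 33 m/s.
x(15) = 10 + Σ Δx = 396 m.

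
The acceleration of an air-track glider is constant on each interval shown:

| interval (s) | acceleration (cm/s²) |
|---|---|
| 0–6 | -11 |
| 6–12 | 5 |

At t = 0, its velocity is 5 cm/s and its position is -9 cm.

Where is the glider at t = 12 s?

-453 cm

On each constant-a segment, Δv = aΔt and Δx = v₀Δt + ½aΔt²; chain segment to segment.
0–6 s: v starts 5 cm/s; Δx = 5·6 + ½·-11·6² = -168 cm; v ends -61 cm/s.
6–12 s: v starts -61 cm/s; Δx = -61·6 + ½·5·6² = -276 cm; v ends -31 cm/s.
x(12) = -9 + Σ Δx = -453 cm.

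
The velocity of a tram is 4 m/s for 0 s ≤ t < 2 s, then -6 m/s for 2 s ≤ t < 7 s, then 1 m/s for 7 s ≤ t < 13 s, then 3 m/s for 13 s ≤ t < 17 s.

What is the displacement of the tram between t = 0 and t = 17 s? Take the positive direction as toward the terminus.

-4 m

Net displacement equals the area under the velocity-time graph (areas below the axis count negative).
0–2 s: 4 × 2 = 8 m
2–7 s: -6 × 5 = -30 m
7–13 s: 1 × 6 = 6 m
13–17 s: 3 × 4 = 12 m
Net displacement = -4 m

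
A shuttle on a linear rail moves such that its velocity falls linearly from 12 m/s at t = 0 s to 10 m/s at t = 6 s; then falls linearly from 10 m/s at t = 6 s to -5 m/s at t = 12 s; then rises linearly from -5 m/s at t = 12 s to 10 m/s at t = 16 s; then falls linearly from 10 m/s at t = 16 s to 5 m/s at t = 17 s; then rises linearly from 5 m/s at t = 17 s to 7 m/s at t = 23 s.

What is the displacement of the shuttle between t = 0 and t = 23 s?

134.5 m

Displacement is the signed area under the v-t curve.
0–6 s: ½(12 + 10)(6) = 66 m
6–12 s: ½(10 + -5)(6) = 15 m
12–16 s: ½(-5 + 10)(4) = 10 m
16–17 s: ½(10 + 5)(1) = 7.5 m
17–23 s: ½(5 + 7)(6) = 36 m
Net displacement = 134.5 m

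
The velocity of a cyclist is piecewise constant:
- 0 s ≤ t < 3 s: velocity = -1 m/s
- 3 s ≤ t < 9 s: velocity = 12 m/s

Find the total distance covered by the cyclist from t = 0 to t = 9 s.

75 m

Distance (not displacement) is the total path length: add the absolute areas under v-t.
0–3 s: |-1| × 3 = 3 m
3–9 s: |12| × 6 = 72 m
Total distance = 75 m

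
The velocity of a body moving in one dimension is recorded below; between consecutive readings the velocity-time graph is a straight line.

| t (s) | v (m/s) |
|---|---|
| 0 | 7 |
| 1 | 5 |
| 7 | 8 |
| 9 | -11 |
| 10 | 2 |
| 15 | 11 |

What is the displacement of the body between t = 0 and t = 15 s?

70 m

Net displacement equals the area under the velocity-time graph (areas below the axis count negative).
0–1 s: ½(7 + 5)(1) = 6 m
1–7 s: ½(5 + 8)(6) = 39 m
7–9 s: ½(8 + -11)(2) = -3 m
9–10 s: ½(-11 + 2)(1) = -4.5 m
10–15 s: ½(2 + 11)(5) = 32.5 m
Net displacement = 70 m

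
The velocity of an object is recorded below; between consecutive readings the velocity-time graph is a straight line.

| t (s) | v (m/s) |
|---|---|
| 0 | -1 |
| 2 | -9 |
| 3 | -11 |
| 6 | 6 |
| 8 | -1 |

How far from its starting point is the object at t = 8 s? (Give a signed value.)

Displacement is the signed area under the v-t curve.
0–2 s: ½(-1 + -9)(2) = -10 m
2–3 s: ½(-9 + -11)(1) = -10 m
3–6 s: ½(-11 + 6)(3) = -7.5 m
6–8 s: ½(6 + -1)(2) = 5 m
Net displacement = -22.5 m

-22.5 m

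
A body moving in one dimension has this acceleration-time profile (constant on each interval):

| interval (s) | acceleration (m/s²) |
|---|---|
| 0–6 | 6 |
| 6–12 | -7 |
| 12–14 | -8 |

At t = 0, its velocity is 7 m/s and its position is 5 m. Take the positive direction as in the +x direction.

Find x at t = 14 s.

On each constant-a segment, Δv = aΔt and Δx = v₀Δt + ½aΔt²; chain segment to segment.
0–6 s: v starts 7 m/s; Δx = 7·6 + ½·6·6² = 150 m; v ends 43 m/s.
6–12 s: v starts 43 m/s; Δx = 43·6 + ½·-7·6² = 132 m; v ends 1 m/s.
12–14 s: v starts 1 m/s; Δx = 1·2 + ½·-8·2² = -14 m; v ends -15 m/s.
x(14) = 5 + Σ Δx = 273 m.

273 m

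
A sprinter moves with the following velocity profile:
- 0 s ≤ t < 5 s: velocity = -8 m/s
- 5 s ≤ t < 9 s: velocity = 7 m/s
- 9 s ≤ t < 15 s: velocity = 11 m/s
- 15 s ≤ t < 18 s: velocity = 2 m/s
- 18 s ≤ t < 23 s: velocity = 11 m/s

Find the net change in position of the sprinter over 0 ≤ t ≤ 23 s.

Net displacement equals the area under the velocity-time graph (areas below the axis count negative).
0–5 s: -8 × 5 = -40 m
5–9 s: 7 × 4 = 28 m
9–15 s: 11 × 6 = 66 m
15–18 s: 2 × 3 = 6 m
18–23 s: 11 × 5 = 55 m
Net displacement = 115 m

115 m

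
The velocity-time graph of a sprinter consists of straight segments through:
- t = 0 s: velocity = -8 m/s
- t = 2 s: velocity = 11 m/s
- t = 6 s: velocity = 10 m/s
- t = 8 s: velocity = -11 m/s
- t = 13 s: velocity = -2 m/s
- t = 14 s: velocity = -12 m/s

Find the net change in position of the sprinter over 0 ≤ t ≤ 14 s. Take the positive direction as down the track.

Displacement is the signed area under the v-t curve.
0–2 s: ½(-8 + 11)(2) = 3 m
2–6 s: ½(11 + 10)(4) = 42 m
6–8 s: ½(10 + -11)(2) = -1 m
8–13 s: ½(-11 + -2)(5) = -32.5 m
13–14 s: ½(-2 + -12)(1) = -7 m
Net displacement = 4.5 m

4.5 m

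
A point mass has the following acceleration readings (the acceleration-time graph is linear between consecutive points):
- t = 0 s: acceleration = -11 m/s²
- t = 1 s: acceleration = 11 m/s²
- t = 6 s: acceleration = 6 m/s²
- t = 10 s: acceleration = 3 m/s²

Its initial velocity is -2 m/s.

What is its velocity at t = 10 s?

Δv equals the area under the a-t graph; then v = v₀ + Δv.
0–1 s: ½(-11 + 11)(1) = 0 m/s
1–6 s: ½(11 + 6)(5) = 42.5 m/s
6–10 s: ½(6 + 3)(4) = 18 m/s
Δv = 60.5 m/s, so v(10) = -2 + (60.5) = 58.5 m/s.

58.5 m/s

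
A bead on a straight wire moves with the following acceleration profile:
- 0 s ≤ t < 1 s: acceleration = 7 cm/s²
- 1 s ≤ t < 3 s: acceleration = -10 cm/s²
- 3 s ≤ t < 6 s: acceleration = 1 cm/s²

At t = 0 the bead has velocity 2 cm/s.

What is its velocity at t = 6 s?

-8 cm/s

Δv equals the area under the a-t graph; then v = v₀ + Δv.
0–1 s: 7 × 1 = 7 cm/s
1–3 s: -10 × 2 = -20 cm/s
3–6 s: 1 × 3 = 3 cm/s
Δv = -10 cm/s, so v(6) = 2 + (-10) = -8 cm/s.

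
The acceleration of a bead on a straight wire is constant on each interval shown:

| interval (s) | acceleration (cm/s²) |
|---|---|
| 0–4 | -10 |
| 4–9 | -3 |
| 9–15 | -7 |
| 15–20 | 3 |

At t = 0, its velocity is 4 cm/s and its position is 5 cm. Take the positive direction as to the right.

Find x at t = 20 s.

On each constant-a segment, Δv = aΔt and Δx = v₀Δt + ½aΔt²; chain segment to segment.
0–4 s: v starts 4 cm/s; Δx = 4·4 + ½·-10·4² = -64 cm; v ends -36 cm/s.
4–9 s: v starts -36 cm/s; Δx = -36·5 + ½·-3·5² = -217.5 cm; v ends -51 cm/s.
9–15 s: v starts -51 cm/s; Δx = -51·6 + ½·-7·6² = -432 cm; v ends -93 cm/s.
15–20 s: v starts -93 cm/s; Δx = -93·5 + ½·3·5² = -427.5 cm; v ends -78 cm/s.
x(20) = 5 + Σ Δx = -1136 cm.

-1136 cm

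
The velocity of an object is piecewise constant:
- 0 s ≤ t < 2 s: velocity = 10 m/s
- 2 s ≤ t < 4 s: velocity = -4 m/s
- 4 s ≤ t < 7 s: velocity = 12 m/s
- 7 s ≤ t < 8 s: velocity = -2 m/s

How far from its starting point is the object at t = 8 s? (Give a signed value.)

46 m

Displacement is the signed area under the v-t curve.
0–2 s: 10 × 2 = 20 m
2–4 s: -4 × 2 = -8 m
4–7 s: 12 × 3 = 36 m
7–8 s: -2 × 1 = -2 m
Net displacement = 46 m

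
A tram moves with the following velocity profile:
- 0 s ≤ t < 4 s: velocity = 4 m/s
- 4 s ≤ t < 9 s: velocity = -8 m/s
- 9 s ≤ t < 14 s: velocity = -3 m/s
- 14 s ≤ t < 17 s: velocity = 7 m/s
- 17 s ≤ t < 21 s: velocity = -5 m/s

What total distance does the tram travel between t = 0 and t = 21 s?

112 m

Distance (not displacement) is the total path length: add the absolute areas under v-t.
0–4 s: |4| × 4 = 16 m
4–9 s: |-8| × 5 = 40 m
9–14 s: |-3| × 5 = 15 m
14–17 s: |7| × 3 = 21 m
17–21 s: |-5| × 4 = 20 m
Total distance = 112 m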